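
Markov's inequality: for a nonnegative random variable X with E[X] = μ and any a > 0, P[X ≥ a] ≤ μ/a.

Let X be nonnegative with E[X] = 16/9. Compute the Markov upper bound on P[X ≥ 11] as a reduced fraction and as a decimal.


μ = E[X] = 16/9, a = 11.
Markov: P[X ≥ 11] ≤ μ/a = (16/9)/11 = 16/99.
Numerically: ≈ 0.1616.
(Since a = 11 > μ = 1.7778, the bound 16/99 is < 1 and informative.)

P[X ≥ 11] ≤ 16/99 ≈ 0.1616.


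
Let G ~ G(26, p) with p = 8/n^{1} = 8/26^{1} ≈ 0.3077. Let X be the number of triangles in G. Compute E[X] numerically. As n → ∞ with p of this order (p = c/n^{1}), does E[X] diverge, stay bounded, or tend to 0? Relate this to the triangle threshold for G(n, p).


Number of potential triangles: C(26, 3) = 2600.
Each occurs with probability p³ ≈ (0.3077)³ ≈ 2.913063e-02.
By linearity: E[X] = C(26, 3)·p³ ≈ 2600 · 2.913063e-02 ≈ 75.7396.
Here α = 1, so p = 8/n is exactly at the triangle threshold p ~ 1/n. Asymptotically E[X] → c³/6 = 8³/6 = 256/3 ≈ 85.3333, a bounded constant. In this regime the triangle count is asymptotically Poisson(c³/6).

E[X] ≈ 75.7396; in regime p = Θ(1/n^{1}) E[X] stays bounded (at the triangle threshold p ~ 1/n).


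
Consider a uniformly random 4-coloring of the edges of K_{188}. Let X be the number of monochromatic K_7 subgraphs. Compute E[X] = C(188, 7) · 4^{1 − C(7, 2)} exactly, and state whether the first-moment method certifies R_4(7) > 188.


E[X] = C(188, 7) · 4^{1 − 21} = 1470936391496 · 4^{−20} = 1470936391496/1099511627776.
As a reduced fraction: E[X] = 183867048937/137438953472 ≈ 1.3378.
Is E[X] < 1? NO.
Since E[X] ≥ 1, the first-moment bound is inconclusive at n = 188; it does NOT by itself certify R_4(7) > 188.

E[X] = 183867048937/137438953472 ≈ 1.3378; E[X] ≥ 1; first-moment method inconclusive here.


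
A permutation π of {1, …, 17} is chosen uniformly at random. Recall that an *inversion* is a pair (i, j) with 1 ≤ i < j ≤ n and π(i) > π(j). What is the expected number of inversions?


Write X = Σ X_I over the C(17, 2) = 136 pairs i < j, with X_I the indicator of one inversion.
There are 136 indicators.
For each fixed pair i < j, the values π(i) and π(j) are two distinct elements of {1, …, 17} in uniformly random order; by symmetry P[π(i) > π(j)] = 1/2.
By linearity: E[X] = 136 · (1/2) = C(17, 2) · (1/2) = 136/2 = 68 ≈ 68.00000.

E[X] = 68 = 68.00000.


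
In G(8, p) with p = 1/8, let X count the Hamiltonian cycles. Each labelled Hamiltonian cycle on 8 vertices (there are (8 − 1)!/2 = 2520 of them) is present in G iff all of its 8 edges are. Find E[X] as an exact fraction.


K_8 has (8 − 1)!/2 = 2520 labelled Hamiltonian cycles.
For each such Hamiltonian cycle H, let X_H = 1 if all 8 edges of H are present in G. Then P[X_H = 1] = p^{8} = (1/8)^{8} = 1/16777216.
By linearity of expectation: E[X] = Σ_H E[X_H] = 2520 · p^{8} = 2520 · 1/16777216 = 315/2097152.
Numerically: E[X] ≈ 0.0001502.

E[X] = 2520 · (1/8)^{8} = 315/2097152 ≈ 0.0001502.


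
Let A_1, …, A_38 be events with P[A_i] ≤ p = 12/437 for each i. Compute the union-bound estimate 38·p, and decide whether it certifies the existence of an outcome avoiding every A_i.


Union bound: P[∪_{i=1}^{38} A_i] ≤ Σ_i P[A_i] ≤ 38·p = 38·(12/437) = 24/23.
Numerically: 24/23 ≈ 1.043.
Is 24/23 < 1? NO.
Since the bound 24/23 is ≥ 1, the union bound is uninformative here; it does NOT by itself certify existence.

38·p = 24/23 ≈ 1.043; existence NOT certified by the union bound.


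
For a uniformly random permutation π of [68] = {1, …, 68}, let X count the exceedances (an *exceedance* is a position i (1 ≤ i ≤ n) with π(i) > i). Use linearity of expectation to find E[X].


Write X = Σ_{i=1}^{68} X_i, where X_i = 1_{π(i) > i}.
For each fixed i, π(i) is uniform over {1, …, 68} (marginal of a uniform permutation), so P[π(i) > i] = (n − i)/n. Summing: Σ_{i=1}^{68} (n − i)/n = (0 + 1 + … + 67)/68 = 68(68 − 1)/(2·68) = (68 − 1)/2.
Hence E[X] = Σ_{i=1}^{68} (68 − i)/68 = 67/2 ≈ 33.50000.

E[X] = 67/2 = 33.50000.


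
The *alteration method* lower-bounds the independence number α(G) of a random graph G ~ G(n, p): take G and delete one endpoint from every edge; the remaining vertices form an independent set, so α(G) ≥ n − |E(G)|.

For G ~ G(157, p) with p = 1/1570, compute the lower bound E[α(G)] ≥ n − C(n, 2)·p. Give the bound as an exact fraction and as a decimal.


E[|E(G)|] = C(157, 2)·p = 12246 · (1/1570) = 39/5.
E[α(G)] ≥ n − E[|E(G)|] = 157 − 39/5 = 746/5.
Numerically: ≈ 149.20000.
(This is only a lower bound; the true E[α(G)] may be larger.)

E[α(G)] ≥ 746/5 ≈ 149.20000.


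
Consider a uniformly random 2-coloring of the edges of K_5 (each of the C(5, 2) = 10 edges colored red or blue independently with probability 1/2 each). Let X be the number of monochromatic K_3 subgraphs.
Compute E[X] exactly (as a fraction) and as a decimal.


Let X = Σ_S X_S over the C(5, 3) = 10 subsets S of size 3, where X_S = 1 if the K_3 on S is monochromatic.
For a fixed S, the K_3 on S has C(3, 2) = 3 edges. P[all 3 edges red] = (1/2)^3, and likewise for blue, so P[monochromatic] = 2·(1/2)^3 = 2^{1 − 3} = 1/4.
By linearity of expectation: E[X] = C(5, 3) · 2^{1 − 3} = 10 · 1/4 = 5/2.
Numerically: E[X] ≈ 2.500.

E[X] = C(5,3)·2^(1−C(3,2)) = 5/2 ≈ 2.500.


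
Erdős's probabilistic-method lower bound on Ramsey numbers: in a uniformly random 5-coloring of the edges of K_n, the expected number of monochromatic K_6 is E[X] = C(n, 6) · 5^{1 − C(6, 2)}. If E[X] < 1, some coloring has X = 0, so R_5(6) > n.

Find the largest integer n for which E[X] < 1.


We need C(n, 6) · 5^{1 − 15} < 1, i.e. C(n, 6) < 5^{15 − 1} = 6103515625.
Check values of n near the boundary:
  n = 128: C(128, 6) = 5423611200; 5423611200 < 6103515625? YES
  n = 129: C(129, 6) = 5688177600; 5688177600 < 6103515625? YES
  n = 130: C(130, 6) = 5963412000; 5963412000 < 6103515625? YES
  n = 131: C(131, 6) = 6249655776; 6249655776 < 6103515625? NO
The largest n with C(n, 6) < 6103515625 is n = 130 (where E[X] = 47707296/48828125 ≈ 0.9770). Hence R_5(6) > 130, i.e. R_5(6) ≥ 131.

Largest n = 130; hence R_5(6) > 130.


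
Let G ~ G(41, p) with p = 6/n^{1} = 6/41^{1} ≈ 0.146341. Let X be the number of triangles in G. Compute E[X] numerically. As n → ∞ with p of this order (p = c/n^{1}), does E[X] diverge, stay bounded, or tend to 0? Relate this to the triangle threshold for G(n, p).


Number of potential triangles: C(41, 3) = 10660.
Each occurs with probability p³ ≈ (0.146341)³ ≈ 3.13402301e-03.
By linearity: E[X] = C(41, 3)·p³ ≈ 10660 · 3.13402301e-03 ≈ 33.408685.
Here α = 1, so p = 6/n is exactly at the triangle threshold p ~ 1/n. Asymptotically E[X] → c³/6 = 6³/6 = 36 ≈ 36.000000, a bounded constant. In this regime the triangle count is asymptotically Poisson(c³/6).

E[X] ≈ 33.408685; in regime p = Θ(1/n^{1}) E[X] stays bounded (at the triangle threshold p ~ 1/n).


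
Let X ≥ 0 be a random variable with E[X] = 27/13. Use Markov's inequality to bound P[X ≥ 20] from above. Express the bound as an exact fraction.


μ = E[X] = 27/13, a = 20.
Markov: P[X ≥ 20] ≤ μ/a = (27/13)/20 = 27/260.
Numerically: ≈ 0.104.
(Since a = 20 > μ = 2.077, the bound 27/260 is < 1 and informative.)

P[X ≥ 20] ≤ 27/260 ≈ 0.104.


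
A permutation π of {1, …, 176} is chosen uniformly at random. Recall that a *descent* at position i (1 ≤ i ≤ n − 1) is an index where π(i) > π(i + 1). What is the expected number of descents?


Write X = Σ X_I over i = 1, …, 175, with X_I the indicator of one descent.
There are 175 indicators.
For each fixed i, the pair (π(i), π(i+1)) is a uniformly random ordered pair of distinct values from {1, …, 176}; by symmetry P[π(i) > π(i+1)] = 1/2.
By linearity: E[X] = 175 · (1/2) = (176 − 1) · (1/2) = 175/2 ≈ 87.500000.

E[X] = 175/2 = 87.500000.


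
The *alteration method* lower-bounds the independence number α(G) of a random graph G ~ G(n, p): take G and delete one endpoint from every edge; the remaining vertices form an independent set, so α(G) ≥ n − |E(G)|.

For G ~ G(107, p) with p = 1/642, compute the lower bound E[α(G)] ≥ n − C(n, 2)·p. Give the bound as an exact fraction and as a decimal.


E[|E(G)|] = C(107, 2)·p = 5671 · (1/642) = 53/6.
E[α(G)] ≥ n − E[|E(G)|] = 107 − 53/6 = 589/6.
Numerically: ≈ 98.166667.
(This is only a lower bound; the true E[α(G)] may be larger.)

E[α(G)] ≥ 589/6 ≈ 98.166667.


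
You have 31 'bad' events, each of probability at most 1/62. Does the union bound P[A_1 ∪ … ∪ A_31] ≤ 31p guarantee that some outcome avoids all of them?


Union bound: P[∪_{i=1}^{31} A_i] ≤ Σ_i P[A_i] ≤ 31·p = 31·(1/62) = 1/2.
Numerically: 1/2 ≈ 0.5000.
Is 1/2 < 1? YES.
Since P[∪ A_i] ≤ 1/2 < 1, the complement has P[∩ A_i^c] ≥ 1 − 1/2 = 1/2 > 0, so some outcome avoids every A_i.

31·p = 1/2 ≈ 0.5000; existence CERTIFIED by the union bound.


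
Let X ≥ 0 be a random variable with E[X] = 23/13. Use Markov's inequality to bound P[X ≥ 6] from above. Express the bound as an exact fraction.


μ = E[X] = 23/13, a = 6.
Markov: P[X ≥ 6] ≤ μ/a = (23/13)/6 = 23/78.
Numerically: ≈ 0.29487.
(Since a = 6 > μ = 1.76923, the bound 23/78 is < 1 and informative.)

P[X ≥ 6] ≤ 23/78 ≈ 0.29487.


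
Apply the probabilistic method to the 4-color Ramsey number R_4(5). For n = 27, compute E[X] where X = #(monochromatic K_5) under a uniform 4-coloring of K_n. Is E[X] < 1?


E[X] = C(27, 5) · 4^{1 − 10} = 80730 · 4^{−9} = 80730/262144.
As a reduced fraction: E[X] = 40365/131072 ≈ 0.308.
Is E[X] < 1? YES.
Since E[X] < 1, there exists a 4-coloring of K_{27} with no monochromatic K_5; hence R_4(5) > 27.

E[X] = 40365/131072 ≈ 0.308; E[X] < 1, so R_4(5) > 27.


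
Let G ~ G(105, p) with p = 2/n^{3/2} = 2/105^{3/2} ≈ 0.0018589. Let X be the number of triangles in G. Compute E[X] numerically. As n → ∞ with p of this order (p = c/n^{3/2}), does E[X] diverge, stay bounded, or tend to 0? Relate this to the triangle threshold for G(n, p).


Number of potential triangles: C(105, 3) = 187460.
Each occurs with probability p³ ≈ (0.0018589)³ ≈ 6.4230032e-09.
By linearity: E[X] = C(105, 3)·p³ ≈ 187460 · 6.4230032e-09 ≈ 0.00120.
Since α = 3/2 > 1, p = c/n^{3/2} = o(1/n) is below the triangle threshold p ~ 1/n. Asymptotically E[X] ~ (c³/6)·n^{3(1−α)} = (2³/6)·n^{-1.5} → 0, so by Markov's inequality G has no triangles w.h.p.

E[X] ≈ 0.00120; in regime p = Θ(1/n^{3/2}) E[X] tends to 0 (below the triangle threshold p ~ 1/n).


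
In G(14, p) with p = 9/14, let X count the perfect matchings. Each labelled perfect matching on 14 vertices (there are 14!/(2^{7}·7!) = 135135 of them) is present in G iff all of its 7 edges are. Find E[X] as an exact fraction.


K_14 has 14!/(2^{7}·7!) = 135135 labelled perfect matchings.
For each such perfect matching H, let X_H = 1 if all 7 edges of H are present in G. Then P[X_H = 1] = p^{7} = (9/14)^{7} = 4782969/105413504.
By linearity: E[X] = Σ_H E[X_H] = 135135 · p^{7} = 135135 · 4782969/105413504 = 92335216545/15059072.
Numerically: E[X] ≈ 6.13e+03.

E[X] = 135135 · (9/14)^{7} = 92335216545/15059072 ≈ 6.13e+03.


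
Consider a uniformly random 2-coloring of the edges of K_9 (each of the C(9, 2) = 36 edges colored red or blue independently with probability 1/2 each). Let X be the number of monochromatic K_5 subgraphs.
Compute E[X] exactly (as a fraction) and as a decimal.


Let X = Σ_S X_S over the C(9, 5) = 126 subsets S of size 5, where X_S = 1 if the K_5 on S is monochromatic.
For a fixed S, the K_5 on S has C(5, 2) = 10 edges. P[all 10 edges red] = (1/2)^10, and likewise for blue, so P[monochromatic] = 2·(1/2)^10 = 2^{1 − 10} = 1/512.
Summing: E[X] = C(9, 5) · 2^{1 − 10} = 126 · 1/512 = 63/256.
Numerically: E[X] ≈ 0.246.

E[X] = C(9,5)·2^(1−C(5,2)) = 63/256 ≈ 0.246.


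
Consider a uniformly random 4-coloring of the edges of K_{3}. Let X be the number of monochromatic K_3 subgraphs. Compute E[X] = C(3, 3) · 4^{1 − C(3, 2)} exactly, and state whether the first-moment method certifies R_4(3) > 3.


E[X] = C(3, 3) · 4^{1 − 3} = 1 · 4^{−2} = 1/16.
As a reduced fraction: E[X] = 1/16 ≈ 0.062500.
Is E[X] < 1? YES.
Since E[X] < 1, there exists a 4-coloring of K_{3} with no monochromatic K_3; hence R_4(3) > 3.

E[X] = 1/16 ≈ 0.062500; E[X] < 1, so R_4(3) > 3.


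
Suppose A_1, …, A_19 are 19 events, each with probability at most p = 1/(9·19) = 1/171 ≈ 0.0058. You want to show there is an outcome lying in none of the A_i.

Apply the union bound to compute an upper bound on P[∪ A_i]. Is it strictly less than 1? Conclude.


Union bound: P[∪_{i=1}^{19} A_i] ≤ Σ_i P[A_i] ≤ 19·p = 19·(1/171) = 1/9.
Numerically: 1/9 ≈ 0.1111.
Is 1/9 < 1? YES.
Since P[∪ A_i] ≤ 1/9 < 1, the complement has P[∩ A_i^c] ≥ 1 − 1/9 = 8/9 > 0, so some outcome avoids every A_i.

19·p = 1/9 ≈ 0.1111; existence CERTIFIED by the union bound.


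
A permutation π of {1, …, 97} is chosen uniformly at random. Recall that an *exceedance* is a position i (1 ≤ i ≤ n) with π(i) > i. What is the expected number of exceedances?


Write X = Σ_{i=1}^{97} X_i, where X_i = 1_{π(i) > i}.
For each fixed i, π(i) is uniform over {1, …, 97} (marginal of a uniform permutation), so P[π(i) > i] = (n − i)/n. Summing: Σ_{i=1}^{97} (n − i)/n = (0 + 1 + … + 96)/97 = 97(97 − 1)/(2·97) = (97 − 1)/2.
Hence E[X] = Σ_{i=1}^{97} (97 − i)/97 = 48 ≈ 48.00000.

E[X] = 48 = 48.00000.


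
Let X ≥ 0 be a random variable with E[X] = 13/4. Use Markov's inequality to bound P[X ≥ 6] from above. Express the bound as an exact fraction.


μ = E[X] = 13/4, a = 6.
Markov: P[X ≥ 6] ≤ μ/a = (13/4)/6 = 13/24.
Numerically: ≈ 0.542.
(Since a = 6 > μ = 3.250, the bound 13/24 is < 1 and informative.)

P[X ≥ 6] ≤ 13/24 ≈ 0.542.


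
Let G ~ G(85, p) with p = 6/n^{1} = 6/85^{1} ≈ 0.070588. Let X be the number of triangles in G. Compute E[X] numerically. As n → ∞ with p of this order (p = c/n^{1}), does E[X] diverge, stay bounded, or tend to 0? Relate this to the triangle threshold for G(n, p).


Number of potential triangles: C(85, 3) = 98770.
Each occurs with probability p³ ≈ (0.070588)³ ≈ 3.5171993e-04.
By linearity: E[X] = C(85, 3)·p³ ≈ 98770 · 3.5171993e-04 ≈ 34.73938.
Here α = 1, so p = 6/n is exactly at the triangle threshold p ~ 1/n. Asymptotically E[X] → c³/6 = 6³/6 = 36 ≈ 36.00000, a bounded constant. In this regime the triangle count is asymptotically Poisson(c³/6).

E[X] ≈ 34.73938; in regime p = Θ(1/n^{1}) E[X] stays bounded (at the triangle threshold p ~ 1/n).


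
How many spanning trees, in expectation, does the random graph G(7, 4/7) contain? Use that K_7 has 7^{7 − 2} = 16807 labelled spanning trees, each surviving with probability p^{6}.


K_7 has 7^{7 − 2} = 16807 labelled spanning trees.
For each such spanning tree H, let X_H = 1 if all 6 edges of H are present in G. Then P[X_H = 1] = p^{6} = (4/7)^{6} = 4096/117649.
Summing the indicators: E[X] = Σ_H E[X_H] = 16807 · p^{6} = 16807 · 4096/117649 = 4096/7.
Numerically: E[X] ≈ 585.143.

E[X] = 16807 · (4/7)^{6} = 4096/7 ≈ 585.143.


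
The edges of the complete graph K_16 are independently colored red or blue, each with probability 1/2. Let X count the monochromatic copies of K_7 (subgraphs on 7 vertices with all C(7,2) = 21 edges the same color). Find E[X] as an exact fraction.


Let X = Σ_S X_S over the C(16, 7) = 11440 subsets S of size 7, where X_S = 1 if the K_7 on S is monochromatic.
For a fixed S, the K_7 on S has C(7, 2) = 21 edges. P[all 21 edges red] = (1/2)^21, and likewise for blue, so P[monochromatic] = 2·(1/2)^21 = 2^{1 − 21} = 1/1048576.
By linearity: E[X] = C(16, 7) · 2^{1 − 21} = 11440 · 1/1048576 = 715/65536.
Numerically: E[X] ≈ 0.01091.

E[X] = C(16,7)·2^(1−C(7,2)) = 715/65536 ≈ 0.01091.


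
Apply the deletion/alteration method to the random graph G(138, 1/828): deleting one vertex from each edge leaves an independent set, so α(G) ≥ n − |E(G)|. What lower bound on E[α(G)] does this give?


E[|E(G)|] = C(138, 2)·p = 9453 · (1/828) = 137/12.
E[α(G)] ≥ n − E[|E(G)|] = 138 − 137/12 = 1519/12.
Numerically: ≈ 126.583.
(This is only a lower bound; the true E[α(G)] may be larger.)

E[α(G)] ≥ 1519/12 ≈ 126.583.


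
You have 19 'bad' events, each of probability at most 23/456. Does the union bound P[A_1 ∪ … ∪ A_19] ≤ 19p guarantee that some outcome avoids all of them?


Union bound: P[∪_{i=1}^{19} A_i] ≤ Σ_i P[A_i] ≤ 19·p = 19·(23/456) = 23/24.
Numerically: 23/24 ≈ 0.9583333.
Is 23/24 < 1? YES.
Since P[∪ A_i] ≤ 23/24 < 1, the complement has P[∩ A_i^c] ≥ 1 − 23/24 = 1/24 > 0, so some outcome avoids every A_i.

19·p = 23/24 ≈ 0.9583333; existence CERTIFIED by the union bound.


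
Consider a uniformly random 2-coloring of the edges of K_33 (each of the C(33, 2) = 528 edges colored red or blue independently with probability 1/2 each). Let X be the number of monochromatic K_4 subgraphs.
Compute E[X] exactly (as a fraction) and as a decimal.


Let X = Σ_S X_S over the C(33, 4) = 40920 subsets S of size 4, where X_S = 1 if the K_4 on S is monochromatic.
For a fixed S, the K_4 on S has C(4, 2) = 6 edges. P[all 6 edges red] = (1/2)^6, and likewise for blue, so P[monochromatic] = 2·(1/2)^6 = 2^{1 − 6} = 1/32.
Summing: E[X] = C(33, 4) · 2^{1 − 6} = 40920 · 1/32 = 5115/4.
Numerically: E[X] ≈ 1278.7500.

E[X] = C(33,4)·2^(1−C(4,2)) = 5115/4 ≈ 1278.7500.


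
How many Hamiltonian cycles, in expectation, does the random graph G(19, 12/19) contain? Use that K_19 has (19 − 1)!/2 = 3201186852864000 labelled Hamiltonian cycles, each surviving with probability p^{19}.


K_19 has (19 − 1)!/2 = 3201186852864000 labelled Hamiltonian cycles.
For each such Hamiltonian cycle H, let X_H = 1 if all 19 edges of H are present in G. Then P[X_H = 1] = p^{19} = (12/19)^{19} = 319479999370622926848/1978419655660313589123979.
Summing the indicators: E[X] = Σ_H E[X_H] = 3201186852864000 · p^{19} = 3201186852864000 · 319479999370622926848/1978419655660313589123979 = 1022715173738237107931793611292672000/1978419655660313589123979.
Numerically: E[X] ≈ 5.17e+11.

E[X] = 3201186852864000 · (12/19)^{19} = 1022715173738237107931793611292672000/1978419655660313589123979 ≈ 5.17e+11.


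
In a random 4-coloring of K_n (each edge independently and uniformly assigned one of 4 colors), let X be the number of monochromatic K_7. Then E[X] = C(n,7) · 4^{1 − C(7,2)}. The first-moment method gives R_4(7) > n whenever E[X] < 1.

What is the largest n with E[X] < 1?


We need C(n, 7) · 4^{1 − 21} < 1, i.e. C(n, 7) < 4^{21 − 1} = 1099511627776.
Check values of n near the boundary:
  n = 174: C(174, 7) = 847879782984; 847879782984 < 1099511627776? YES
  n = 175: C(175, 7) = 883208107275; 883208107275 < 1099511627776? YES
  n = 176: C(176, 7) = 919790691600; 919790691600 < 1099511627776? YES
  n = 177: C(177, 7) = 957664425960; 957664425960 < 1099511627776? YES
  n = 178: C(178, 7) = 996867063280; 996867063280 < 1099511627776? YES
  n = 179: C(179, 7) = 1037437234460; 1037437234460 < 1099511627776? YES
  n = 180: C(180, 7) = 1079414463600; 1079414463600 < 1099511627776? YES
  n = 181: C(181, 7) = 1122839183400; 1122839183400 < 1099511627776? NO
The largest n with C(n, 7) < 1099511627776 is n = 180 (where E[X] = 67463403975/68719476736 ≈ 0.981722). Hence R_4(7) > 180, i.e. R_4(7) ≥ 181.

Largest n = 180; hence R_4(7) > 180.


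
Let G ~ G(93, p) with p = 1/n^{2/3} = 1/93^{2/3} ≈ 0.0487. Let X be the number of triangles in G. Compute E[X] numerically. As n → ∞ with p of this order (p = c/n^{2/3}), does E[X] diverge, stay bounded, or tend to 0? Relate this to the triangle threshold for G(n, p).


Number of potential triangles: C(93, 3) = 129766.
Each occurs with probability p³ ≈ (0.0487)³ ≈ 1.15620e-04.
By linearity: E[X] = C(93, 3)·p³ ≈ 129766 · 1.15620e-04 ≈ 15.004.
Since α = 2/3 < 1, p = c/n^{2/3} ≫ 1/n is above the triangle threshold p ~ 1/n. Asymptotically E[X] ~ (c³/6)·n^{3(1−α)} = (1³/6)·n^{1} → ∞; triangles are abundant w.h.p.

E[X] ≈ 15.004; in regime p = Θ(1/n^{2/3}) E[X] diverges (above the triangle threshold p ~ 1/n).


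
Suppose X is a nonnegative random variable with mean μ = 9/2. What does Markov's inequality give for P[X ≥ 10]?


μ = E[X] = 9/2, a = 10.
Markov: P[X ≥ 10] ≤ μ/a = (9/2)/10 = 9/20.
Numerically: ≈ 0.4500.
(Since a = 10 > μ = 4.5000, the bound 9/20 is < 1 and informative.)

P[X ≥ 10] ≤ 9/20 ≈ 0.4500.


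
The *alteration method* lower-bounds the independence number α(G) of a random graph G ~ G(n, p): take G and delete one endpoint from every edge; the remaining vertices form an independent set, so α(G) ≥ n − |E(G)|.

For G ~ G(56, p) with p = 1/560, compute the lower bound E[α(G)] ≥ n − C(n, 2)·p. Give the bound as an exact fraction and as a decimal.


E[|E(G)|] = C(56, 2)·p = 1540 · (1/560) = 11/4.
E[α(G)] ≥ n − E[|E(G)|] = 56 − 11/4 = 213/4.
Numerically: ≈ 53.250000.
(This is only a lower bound; the true E[α(G)] may be larger.)

E[α(G)] ≥ 213/4 ≈ 53.250000.


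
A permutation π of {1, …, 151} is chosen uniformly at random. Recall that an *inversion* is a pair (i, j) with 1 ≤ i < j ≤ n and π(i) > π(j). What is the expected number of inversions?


Write X = Σ X_I over the C(151, 2) = 11325 pairs i < j, with X_I the indicator of one inversion.
There are 11325 indicators.
For each fixed pair i < j, the values π(i) and π(j) are two distinct elements of {1, …, 151} in uniformly random order; by symmetry P[π(i) > π(j)] = 1/2.
By linearity: E[X] = 11325 · (1/2) = C(151, 2) · (1/2) = 11325/2 = 11325/2 ≈ 5662.50000.

E[X] = 11325/2 = 5662.50000.


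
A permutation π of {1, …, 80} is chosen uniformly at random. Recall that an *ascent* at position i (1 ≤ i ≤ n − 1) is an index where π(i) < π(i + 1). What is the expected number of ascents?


Write X = Σ X_I over i = 1, …, 79, with X_I the indicator of one ascent.
There are 79 indicators.
For each fixed i, the pair (π(i), π(i+1)) is a uniformly random ordered pair of distinct values from {1, …, 80}; by symmetry P[π(i) < π(i+1)] = 1/2.
By linearity: E[X] = 79 · (1/2) = (80 − 1) · (1/2) = 79/2 ≈ 39.5000.

E[X] = 79/2 = 39.5000.


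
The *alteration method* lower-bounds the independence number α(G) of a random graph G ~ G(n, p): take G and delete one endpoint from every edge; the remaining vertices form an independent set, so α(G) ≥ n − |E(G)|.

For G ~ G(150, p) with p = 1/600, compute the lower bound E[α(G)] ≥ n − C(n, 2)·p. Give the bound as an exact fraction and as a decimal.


E[|E(G)|] = C(150, 2)·p = 11175 · (1/600) = 149/8.
E[α(G)] ≥ n − E[|E(G)|] = 150 − 149/8 = 1051/8.
Numerically: ≈ 131.37500.
(This is only a lower bound; the true E[α(G)] may be larger.)

E[α(G)] ≥ 1051/8 ≈ 131.37500.


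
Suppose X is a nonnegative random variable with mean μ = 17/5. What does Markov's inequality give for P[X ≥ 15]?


μ = E[X] = 17/5, a = 15.
Markov: P[X ≥ 15] ≤ μ/a = (17/5)/15 = 17/75.
Numerically: ≈ 0.2267.
(Since a = 15 > μ = 3.4000, the bound 17/75 is < 1 and informative.)

P[X ≥ 15] ≤ 17/75 ≈ 0.2267.


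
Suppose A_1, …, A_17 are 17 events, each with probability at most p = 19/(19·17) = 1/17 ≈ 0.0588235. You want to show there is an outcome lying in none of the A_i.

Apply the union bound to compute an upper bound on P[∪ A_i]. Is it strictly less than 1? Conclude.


Union bound: P[∪_{i=1}^{17} A_i] ≤ Σ_i P[A_i] ≤ 17·p = 17·(1/17) = 1.
Numerically: 1 ≈ 1.0000000.
Is 1 < 1? NO.
Since the bound 1 is ≥ 1, the union bound is uninformative here; it does NOT by itself certify existence.

17·p = 1 ≈ 1.0000000; existence NOT certified by the union bound.


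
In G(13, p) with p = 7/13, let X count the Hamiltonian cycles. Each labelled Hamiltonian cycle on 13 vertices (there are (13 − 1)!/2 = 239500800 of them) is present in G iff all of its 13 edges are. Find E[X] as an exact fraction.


K_13 has (13 − 1)!/2 = 239500800 labelled Hamiltonian cycles.
For each such Hamiltonian cycle H, let X_H = 1 if all 13 edges of H are present in G. Then P[X_H = 1] = p^{13} = (7/13)^{13} = 96889010407/302875106592253.
Summing the indicators: E[X] = Σ_H E[X_H] = 239500800 · p^{13} = 239500800 · 96889010407/302875106592253 = 23204995503684825600/302875106592253.
Numerically: E[X] ≈ 7.66e+04.

E[X] = 239500800 · (7/13)^{13} = 23204995503684825600/302875106592253 ≈ 7.66e+04.


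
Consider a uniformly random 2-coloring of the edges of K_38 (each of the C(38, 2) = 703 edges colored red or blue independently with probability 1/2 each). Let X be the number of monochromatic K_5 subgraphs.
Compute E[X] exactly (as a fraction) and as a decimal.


Let X = Σ_S X_S over the C(38, 5) = 501942 subsets S of size 5, where X_S = 1 if the K_5 on S is monochromatic.
For a fixed S, the K_5 on S has C(5, 2) = 10 edges. P[all 10 edges red] = (1/2)^10, and likewise for blue, so P[monochromatic] = 2·(1/2)^10 = 2^{1 − 10} = 1/512.
By linearity of expectation: E[X] = C(38, 5) · 2^{1 − 10} = 501942 · 1/512 = 250971/256.
Numerically: E[X] ≈ 980.355.

E[X] = C(38,5)·2^(1−C(5,2)) = 250971/256 ≈ 980.355.


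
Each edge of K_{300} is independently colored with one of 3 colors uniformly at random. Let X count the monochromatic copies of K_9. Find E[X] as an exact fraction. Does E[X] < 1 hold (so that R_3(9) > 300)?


E[X] = C(300, 9) · 3^{1 − 36} = 48052241692154700 · 3^{−35} = 48052241692154700/50031545098999707.
As a reduced fraction: E[X] = 16017413897384900/16677181699666569 ≈ 0.96044.
Is E[X] < 1? YES.
Since E[X] < 1, there exists a 3-coloring of K_{300} with no monochromatic K_9; hence R_3(9) > 300.

E[X] = 16017413897384900/16677181699666569 ≈ 0.96044; E[X] < 1, so R_3(9) > 300.


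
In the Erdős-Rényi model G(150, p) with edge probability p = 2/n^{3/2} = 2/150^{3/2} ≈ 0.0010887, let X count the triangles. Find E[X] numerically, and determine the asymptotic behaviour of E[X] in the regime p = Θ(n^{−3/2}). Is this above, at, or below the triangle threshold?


Number of potential triangles: C(150, 3) = 551300.
Each occurs with probability p³ ≈ (0.0010887)³ ≈ 1.2902662e-09.
By linearity: E[X] = C(150, 3)·p³ ≈ 551300 · 1.2902662e-09 ≈ 0.00071.
Since α = 3/2 > 1, p = c/n^{3/2} = o(1/n) is below the triangle threshold p ~ 1/n. Asymptotically E[X] ~ (c³/6)·n^{3(1−α)} = (2³/6)·n^{-1.5} → 0, so by Markov's inequality G has no triangles w.h.p.

E[X] ≈ 0.00071; in regime p = Θ(1/n^{3/2}) E[X] tends to 0 (below the triangle threshold p ~ 1/n).


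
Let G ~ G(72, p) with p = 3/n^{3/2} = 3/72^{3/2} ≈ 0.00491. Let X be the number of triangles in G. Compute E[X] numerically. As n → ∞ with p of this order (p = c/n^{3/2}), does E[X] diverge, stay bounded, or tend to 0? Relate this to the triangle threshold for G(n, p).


Number of potential triangles: C(72, 3) = 59640.
Each occurs with probability p³ ≈ (0.00491)³ ≈ 1.184043e-07.
By linearity: E[X] = C(72, 3)·p³ ≈ 59640 · 1.184043e-07 ≈ 0.0071.
Since α = 3/2 > 1, p = c/n^{3/2} = o(1/n) is below the triangle threshold p ~ 1/n. Asymptotically E[X] ~ (c³/6)·n^{3(1−α)} = (3³/6)·n^{-1.5} → 0, so by Markov's inequality G has no triangles w.h.p.

E[X] ≈ 0.0071; in regime p = Θ(1/n^{3/2}) E[X] tends to 0 (below the triangle threshold p ~ 1/n).


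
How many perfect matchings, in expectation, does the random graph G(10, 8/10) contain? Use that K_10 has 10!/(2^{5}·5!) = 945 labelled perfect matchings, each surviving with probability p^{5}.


K_10 has 10!/(2^{5}·5!) = 945 labelled perfect matchings.
For each such perfect matching H, let X_H = 1 if all 5 edges of H are present in G. Then P[X_H = 1] = p^{5} = (4/5)^{5} = 1024/3125.
Summing the indicators: E[X] = Σ_H E[X_H] = 945 · p^{5} = 945 · 1024/3125 = 193536/625.
Numerically: E[X] ≈ 309.658.

E[X] = 945 · (4/5)^{5} = 193536/625 ≈ 309.658.


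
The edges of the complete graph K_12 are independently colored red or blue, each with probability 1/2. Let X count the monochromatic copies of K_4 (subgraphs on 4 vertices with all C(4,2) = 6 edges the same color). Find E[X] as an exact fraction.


Let X = Σ_S X_S over the C(12, 4) = 495 subsets S of size 4, where X_S = 1 if the K_4 on S is monochromatic.
For a fixed S, the K_4 on S has C(4, 2) = 6 edges. P[all 6 edges red] = (1/2)^6, and likewise for blue, so P[monochromatic] = 2·(1/2)^6 = 2^{1 − 6} = 1/32.
By linearity: E[X] = C(12, 4) · 2^{1 − 6} = 495 · 1/32 = 495/32.
Numerically: E[X] ≈ 15.468750.

E[X] = C(12,4)·2^(1−C(4,2)) = 495/32 ≈ 15.468750.


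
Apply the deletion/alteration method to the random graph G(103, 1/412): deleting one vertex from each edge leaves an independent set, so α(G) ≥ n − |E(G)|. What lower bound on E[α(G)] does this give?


E[|E(G)|] = C(103, 2)·p = 5253 · (1/412) = 51/4.
E[α(G)] ≥ n − E[|E(G)|] = 103 − 51/4 = 361/4.
Numerically: ≈ 90.250000.
(This is only a lower bound; the true E[α(G)] may be larger.)

E[α(G)] ≥ 361/4 ≈ 90.250000.


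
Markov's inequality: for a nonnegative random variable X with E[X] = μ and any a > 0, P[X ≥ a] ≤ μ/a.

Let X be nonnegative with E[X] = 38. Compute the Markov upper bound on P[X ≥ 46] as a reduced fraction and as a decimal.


μ = E[X] = 38, a = 46.
Markov: P[X ≥ 46] ≤ μ/a = (38)/46 = 19/23.
Numerically: ≈ 0.826087.
(Since a = 46 > μ = 38.000000, the bound 19/23 is < 1 and informative.)

P[X ≥ 46] ≤ 19/23 ≈ 0.826087.


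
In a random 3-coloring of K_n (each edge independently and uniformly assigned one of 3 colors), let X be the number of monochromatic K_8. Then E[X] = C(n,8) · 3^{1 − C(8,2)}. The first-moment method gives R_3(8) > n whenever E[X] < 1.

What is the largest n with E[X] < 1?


We need C(n, 8) · 3^{1 − 28} < 1, i.e. C(n, 8) < 3^{28 − 1} = 7625597484987.
Check values of n near the boundary:
  n = 153: C(153, 8) = 6183023199255; 6183023199255 < 7625597484987? YES
  n = 154: C(154, 8) = 6521818990995; 6521818990995 < 7625597484987? YES
  n = 155: C(155, 8) = 6876747915675; 6876747915675 < 7625597484987? YES
  n = 156: C(156, 8) = 7248464019225; 7248464019225 < 7625597484987? YES
  n = 157: C(157, 8) = 7637643295425; 7637643295425 < 7625597484987? NO
  n = 158: C(158, 8) = 8044984271181; 8044984271181 < 7625597484987? NO
The largest n with C(n, 8) < 7625597484987 is n = 156 (where E[X] = 805384891025/847288609443 ≈ 0.951). Hence R_3(8) > 156, i.e. R_3(8) ≥ 157.

Largest n = 156; hence R_3(8) > 156.


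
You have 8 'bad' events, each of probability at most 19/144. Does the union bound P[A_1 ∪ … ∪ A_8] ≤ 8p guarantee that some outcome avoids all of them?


Union bound: P[∪_{i=1}^{8} A_i] ≤ Σ_i P[A_i] ≤ 8·p = 8·(19/144) = 19/18.
Numerically: 19/18 ≈ 1.0556.
Is 19/18 < 1? NO.
Since the bound 19/18 is ≥ 1, the union bound is uninformative here; it does NOT by itself certify existence.

8·p = 19/18 ≈ 1.0556; existence NOT certified by the union bound.


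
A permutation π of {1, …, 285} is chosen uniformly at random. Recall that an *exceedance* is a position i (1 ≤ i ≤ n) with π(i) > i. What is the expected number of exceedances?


Write X = Σ_{i=1}^{285} X_i, where X_i = 1_{π(i) > i}.
For each fixed i, π(i) is uniform over {1, …, 285} (marginal of a uniform permutation), so P[π(i) > i] = (n − i)/n. Summing: Σ_{i=1}^{285} (n − i)/n = (0 + 1 + … + 284)/285 = 285(285 − 1)/(2·285) = (285 − 1)/2.
Hence E[X] = Σ_{i=1}^{285} (285 − i)/285 = 142 ≈ 142.0000.

E[X] = 142 = 142.0000.


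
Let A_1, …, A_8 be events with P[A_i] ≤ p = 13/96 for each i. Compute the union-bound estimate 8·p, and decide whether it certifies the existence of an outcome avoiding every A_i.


Union bound: P[∪_{i=1}^{8} A_i] ≤ Σ_i P[A_i] ≤ 8·p = 8·(13/96) = 13/12.
Numerically: 13/12 ≈ 1.0833333.
Is 13/12 < 1? NO.
Since the bound 13/12 is ≥ 1, the union bound is uninformative here; it does NOT by itself certify existence.

8·p = 13/12 ≈ 1.0833333; existence NOT certified by the union bound.


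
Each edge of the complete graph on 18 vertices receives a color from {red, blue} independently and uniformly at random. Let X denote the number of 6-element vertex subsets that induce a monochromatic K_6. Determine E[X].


Let X = Σ_S X_S over the C(18, 6) = 18564 subsets S of size 6, where X_S = 1 if the K_6 on S is monochromatic.
For a fixed S, the K_6 on S has C(6, 2) = 15 edges. P[all 15 edges red] = (1/2)^15, and likewise for blue, so P[monochromatic] = 2·(1/2)^15 = 2^{1 − 15} = 1/16384.
By linearity of expectation: E[X] = C(18, 6) · 2^{1 − 15} = 18564 · 1/16384 = 4641/4096.
Numerically: E[X] ≈ 1.133057.

E[X] = C(18,6)·2^(1−C(6,2)) = 4641/4096 ≈ 1.133057.


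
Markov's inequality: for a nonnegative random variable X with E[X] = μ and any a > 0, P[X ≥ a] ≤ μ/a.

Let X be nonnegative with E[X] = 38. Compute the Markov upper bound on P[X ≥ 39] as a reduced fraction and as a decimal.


μ = E[X] = 38, a = 39.
Markov: P[X ≥ 39] ≤ μ/a = (38)/39 = 38/39.
Numerically: ≈ 0.974359.
(Since a = 39 > μ = 38.000000, the bound 38/39 is < 1 and informative.)

P[X ≥ 39] ≤ 38/39 ≈ 0.974359.


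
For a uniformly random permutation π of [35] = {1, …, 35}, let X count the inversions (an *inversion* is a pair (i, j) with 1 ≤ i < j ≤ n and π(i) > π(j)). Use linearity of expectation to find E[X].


Write X = Σ X_I over the C(35, 2) = 595 pairs i < j, with X_I the indicator of one inversion.
There are 595 indicators.
For each fixed pair i < j, the values π(i) and π(j) are two distinct elements of {1, …, 35} in uniformly random order; by symmetry P[π(i) > π(j)] = 1/2.
By linearity: E[X] = 595 · (1/2) = C(35, 2) · (1/2) = 595/2 = 595/2 ≈ 297.50000.

E[X] = 595/2 = 297.50000.


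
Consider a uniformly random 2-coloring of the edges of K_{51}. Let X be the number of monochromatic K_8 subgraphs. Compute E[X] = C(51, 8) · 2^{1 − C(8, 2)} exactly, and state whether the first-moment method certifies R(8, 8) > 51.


E[X] = C(51, 8) · 2^{1 − 28} = 636763050 · 2^{−27} = 636763050/134217728.
As a reduced fraction: E[X] = 318381525/67108864 ≈ 4.744254.
Is E[X] < 1? NO.
Since E[X] ≥ 1, the first-moment bound is inconclusive at n = 51; it does NOT by itself certify R(8, 8) > 51.

E[X] = 318381525/67108864 ≈ 4.744254; E[X] ≥ 1; first-moment method inconclusive here.


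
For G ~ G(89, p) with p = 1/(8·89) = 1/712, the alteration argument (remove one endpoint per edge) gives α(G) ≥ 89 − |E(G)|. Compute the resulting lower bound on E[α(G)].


E[|E(G)|] = C(89, 2)·p = 3916 · (1/712) = 11/2.
E[α(G)] ≥ n − E[|E(G)|] = 89 − 11/2 = 167/2.
Numerically: ≈ 83.5000.
(This is only a lower bound; the true E[α(G)] may be larger.)

E[α(G)] ≥ 167/2 ≈ 83.5000.


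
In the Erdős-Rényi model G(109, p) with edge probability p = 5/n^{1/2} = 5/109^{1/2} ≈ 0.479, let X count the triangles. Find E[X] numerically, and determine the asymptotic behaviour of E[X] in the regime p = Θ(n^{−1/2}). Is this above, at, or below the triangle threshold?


Number of potential triangles: C(109, 3) = 209934.
Each occurs with probability p³ ≈ (0.479)³ ≈ 1.09842e-01.
By linearity: E[X] = C(109, 3)·p³ ≈ 209934 · 1.09842e-01 ≈ 23059.668.
Since α = 1/2 < 1, p = c/n^{1/2} ≫ 1/n is above the triangle threshold p ~ 1/n. Asymptotically E[X] ~ (c³/6)·n^{3(1−α)} = (5³/6)·n^{1.5} → ∞; triangles are abundant w.h.p.

E[X] ≈ 23059.668; in regime p = Θ(1/n^{1/2}) E[X] diverges (above the triangle threshold p ~ 1/n).


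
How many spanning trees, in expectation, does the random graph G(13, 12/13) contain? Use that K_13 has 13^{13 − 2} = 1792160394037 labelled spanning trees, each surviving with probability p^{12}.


K_13 has 13^{13 − 2} = 1792160394037 labelled spanning trees.
For each such spanning tree H, let X_H = 1 if all 12 edges of H are present in G. Then P[X_H = 1] = p^{12} = (12/13)^{12} = 8916100448256/23298085122481.
By linearity of expectation: E[X] = Σ_H E[X_H] = 1792160394037 · p^{12} = 1792160394037 · 8916100448256/23298085122481 = 8916100448256/13.
Numerically: E[X] ≈ 6.85854e+11.

E[X] = 1792160394037 · (12/13)^{12} = 8916100448256/13 ≈ 6.85854e+11.


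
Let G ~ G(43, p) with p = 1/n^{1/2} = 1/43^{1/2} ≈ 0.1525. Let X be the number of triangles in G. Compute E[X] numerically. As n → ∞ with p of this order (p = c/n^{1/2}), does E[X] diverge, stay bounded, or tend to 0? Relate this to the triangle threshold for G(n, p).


Number of potential triangles: C(43, 3) = 12341.
Each occurs with probability p³ ≈ (0.1525)³ ≈ 3.5464784e-03.
By linearity: E[X] = C(43, 3)·p³ ≈ 12341 · 3.5464784e-03 ≈ 43.76709.
Since α = 1/2 < 1, p = c/n^{1/2} ≫ 1/n is above the triangle threshold p ~ 1/n. Asymptotically E[X] ~ (c³/6)·n^{3(1−α)} = (1³/6)·n^{1.5} → ∞; triangles are abundant w.h.p.

E[X] ≈ 43.76709; in regime p = Θ(1/n^{1/2}) E[X] diverges (above the triangle threshold p ~ 1/n).


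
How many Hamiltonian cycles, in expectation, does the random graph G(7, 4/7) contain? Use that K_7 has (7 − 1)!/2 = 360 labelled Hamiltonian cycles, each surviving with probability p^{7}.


K_7 has (7 − 1)!/2 = 360 labelled Hamiltonian cycles.
For each such Hamiltonian cycle H, let X_H = 1 if all 7 edges of H are present in G. Then P[X_H = 1] = p^{7} = (4/7)^{7} = 16384/823543.
Summing the indicators: E[X] = Σ_H E[X_H] = 360 · p^{7} = 360 · 16384/823543 = 5898240/823543.
Numerically: E[X] ≈ 7.16203.

E[X] = 360 · (4/7)^{7} = 5898240/823543 ≈ 7.16203.


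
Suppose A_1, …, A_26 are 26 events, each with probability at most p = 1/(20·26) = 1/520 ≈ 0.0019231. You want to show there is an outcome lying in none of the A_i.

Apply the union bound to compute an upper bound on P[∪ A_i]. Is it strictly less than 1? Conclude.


Union bound: P[∪_{i=1}^{26} A_i] ≤ Σ_i P[A_i] ≤ 26·p = 26·(1/520) = 1/20.
Numerically: 1/20 ≈ 0.0500000.
Is 1/20 < 1? YES.
Since P[∪ A_i] ≤ 1/20 < 1, the complement has P[∩ A_i^c] ≥ 1 − 1/20 = 19/20 > 0, so some outcome avoids every A_i.

26·p = 1/20 ≈ 0.0500000; existence CERTIFIED by the union bound.


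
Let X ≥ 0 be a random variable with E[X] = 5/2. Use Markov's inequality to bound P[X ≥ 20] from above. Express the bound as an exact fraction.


μ = E[X] = 5/2, a = 20.
Markov: P[X ≥ 20] ≤ μ/a = (5/2)/20 = 1/8.
Numerically: ≈ 0.125000.
(Since a = 20 > μ = 2.500000, the bound 1/8 is < 1 and informative.)

P[X ≥ 20] ≤ 1/8 ≈ 0.125000.


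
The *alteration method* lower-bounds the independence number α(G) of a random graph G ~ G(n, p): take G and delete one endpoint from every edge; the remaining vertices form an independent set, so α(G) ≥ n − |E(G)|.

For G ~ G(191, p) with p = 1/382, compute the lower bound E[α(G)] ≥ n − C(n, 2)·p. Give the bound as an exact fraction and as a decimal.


E[|E(G)|] = C(191, 2)·p = 18145 · (1/382) = 95/2.
E[α(G)] ≥ n − E[|E(G)|] = 191 − 95/2 = 287/2.
Numerically: ≈ 143.50000.
(This is only a lower bound; the true E[α(G)] may be larger.)

E[α(G)] ≥ 287/2 ≈ 143.50000.


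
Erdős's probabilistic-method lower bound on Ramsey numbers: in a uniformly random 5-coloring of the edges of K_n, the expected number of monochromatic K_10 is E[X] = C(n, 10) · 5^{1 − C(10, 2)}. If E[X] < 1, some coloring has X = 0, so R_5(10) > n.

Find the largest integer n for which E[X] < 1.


We need C(n, 10) · 5^{1 − 45} < 1, i.e. C(n, 10) < 5^{45 − 1} = 5684341886080801486968994140625.
Check values of n near the boundary:
  n = 5390: C(5390, 10) = 5655833965919099070255434039753; 5655833965919099070255434039753 < 5684341886080801486968994140625? YES
  n = 5391: C(5391, 10) = 5666344714787188828795213697883; 5666344714787188828795213697883 < 5684341886080801486968994140625? YES
  n = 5392: C(5392, 10) = 5676873040158402483252283957448; 5676873040158402483252283957448 < 5684341886080801486968994140625? YES
  n = 5393: C(5393, 10) = 5687418968154238267170642278008; 5687418968154238267170642278008 < 5684341886080801486968994140625? NO
  n = 5394: C(5394, 10) = 5697982524930156243149785372878; 5697982524930156243149785372878 < 5684341886080801486968994140625? NO
  n = 5395: C(5395, 10) = 5708563736675616143322765475706; 5708563736675616143322765475706 < 5684341886080801486968994140625? NO
The largest n with C(n, 10) < 5684341886080801486968994140625 is n = 5392 (where E[X] = 5676873040158402483252283957448/5684341886080801486968994140625 ≈ 0.9986861). Hence R_5(10) > 5392, i.e. R_5(10) ≥ 5393.

Largest n = 5392; hence R_5(10) > 5392.
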